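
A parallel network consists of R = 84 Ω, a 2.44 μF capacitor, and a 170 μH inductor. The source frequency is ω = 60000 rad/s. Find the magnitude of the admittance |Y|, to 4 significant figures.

49.80 mS

X_L = ωL = 10.20 Ω
X_C = 1/(ωC) = 6.831 Ω
Parallel: admittances add. Y = 1/R + 1/(jωL) + jωC
Y = (0.01190 + j0.04836) S
|Y| = 0.04980 S → |Z| = 1/|Y| = 20.08 Ω, ∠Z = −∠Y = -76.17°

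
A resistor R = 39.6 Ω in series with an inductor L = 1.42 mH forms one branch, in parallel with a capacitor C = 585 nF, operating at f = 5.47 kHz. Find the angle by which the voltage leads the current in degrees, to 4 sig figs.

ω = 2πf = 34370 rad/s
X_L = ωL = 48.80 Ω
X_C = 1/(ωC) = 49.74 Ω
Branch 1 (R+jX_L): Z₁ = 39.60 + j48.80 Ω, |Z₁| = 62.85 Ω
Branch 2 (−jX_C): Z₂ = −j49.74 Ω
Parallel: Z = Z₁Z₂/(Z₁+Z₂), |Z| = 78.91 Ω, ∠Z = -37.71°

-37.71°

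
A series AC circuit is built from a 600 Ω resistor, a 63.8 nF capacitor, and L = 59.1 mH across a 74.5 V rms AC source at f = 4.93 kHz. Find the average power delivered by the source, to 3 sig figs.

ω = 2πf = 30980 rad/s
X_L = ωL = 1830 Ω
X_C = 1/(ωC) = 506 Ω
Net reactance X = X_L − X_C = 1320 Ω
Z = 600 + j1320 Ω
|Z| = √(600² + 1320²) = 1450 Ω
∠Z = arctan(1320/600) = 65.6°
I = V/|Z| = 51.2 mA
P = VI cos φ = 74.5 × 0.0512 × cos(65.6°) = 1.57 W

1.57 W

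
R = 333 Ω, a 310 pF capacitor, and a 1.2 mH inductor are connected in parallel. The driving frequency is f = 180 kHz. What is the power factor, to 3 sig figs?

0.992

ω = 2πf = 1.131e+06 rad/s
X_L = ωL = 1360 Ω
X_C = 1/(ωC) = 2850 Ω
Parallel: admittances add. Y = 1/R + 1/(jωL) + jωC
Y = (0.00300 − j0.000386) S
|Y| = 0.00303 S → |Z| = 1/|Y| = 330 Ω, ∠Z = −∠Y = 7.33°
cos φ = cos(7.33°) = 0.992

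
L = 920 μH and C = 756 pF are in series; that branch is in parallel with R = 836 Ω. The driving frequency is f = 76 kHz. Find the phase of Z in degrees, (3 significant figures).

ω = 2πf = 477500 rad/s
X_L = ωL = 439 Ω
X_C = 1/(ωC) = 2770 Ω
Branch 1: Z₁ = R = 836 Ω
Branch 2 (series LC): Z₂ = j(X_L − X_C) = −j2330 Ω
Parallel: Z = Z₁Z₂/(Z₁+Z₂), |Z| = 787 Ω, ∠Z = -19.7°

-19.7°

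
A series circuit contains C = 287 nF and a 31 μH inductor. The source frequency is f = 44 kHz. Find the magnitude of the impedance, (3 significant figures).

4.03 Ω

ω = 2πf = 276500 rad/s
X_L = ωL = 8.57 Ω
X_C = 1/(ωC) = 12.6 Ω
Net reactance X = X_L − X_C = -4.03 Ω
Z = − j4.03 Ω
|Z| = √(0² + 4.03²) = 4.03 Ω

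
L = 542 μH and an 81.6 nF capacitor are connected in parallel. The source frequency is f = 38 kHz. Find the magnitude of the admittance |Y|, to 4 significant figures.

11.76 mS

ω = 2πf = 238800 rad/s
X_L = ωL = 129.4 Ω
X_C = 1/(ωC) = 51.33 Ω
Parallel: admittances add. Y = 1/(jωL) + jωC
Y = (0 + j0.01176) S
|Y| = 0.01176 S → |Z| = 1/|Y| = 85.07 Ω, ∠Z = −∠Y = -90.00°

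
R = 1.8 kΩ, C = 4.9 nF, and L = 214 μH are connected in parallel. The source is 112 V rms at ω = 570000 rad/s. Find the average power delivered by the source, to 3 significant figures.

X_L = ωL = 122 Ω
X_C = 1/(ωC) = 358 Ω
Parallel: admittances add. Y = 1/R + 1/(jωL) + jωC
Y = (0.000556 − j0.00541) S
|Y| = 0.00543 S → |Z| = 1/|Y| = 184 Ω, ∠Z = −∠Y = 84.1°
I = V/|Z| = 609 mA
P = VI cos φ = 112 × 0.609 × cos(84.1°) = 6.97 W

6.97 W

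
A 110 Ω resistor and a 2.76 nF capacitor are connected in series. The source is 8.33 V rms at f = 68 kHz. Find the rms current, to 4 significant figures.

9.741 mA

ω = 2πf = 427300 rad/s
X_C = 1/(ωC) = 848.0 Ω
Z = 110.0 − j848.0 Ω
|Z| = √(110.0² + 848.0²) = 855.1 Ω
I = V/|Z| = 8.33/855.1 = 9.741 mA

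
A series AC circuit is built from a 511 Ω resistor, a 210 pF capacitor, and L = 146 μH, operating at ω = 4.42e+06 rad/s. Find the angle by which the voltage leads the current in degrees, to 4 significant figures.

X_L = ωL = 645.3 Ω
X_C = 1/(ωC) = 1077 Ω
Net reactance X = X_L − X_C = -432.0 Ω
Z = 511.0 − j432.0 Ω
|Z| = √(511.0² + 432.0²) = 669.2 Ω
∠Z = arctan(-432.0/511.0) = -40.21°

-40.21°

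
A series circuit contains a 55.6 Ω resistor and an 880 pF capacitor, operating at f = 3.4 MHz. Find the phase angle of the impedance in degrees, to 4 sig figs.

-43.73°

ω = 2πf = 2.136e+07 rad/s
X_C = 1/(ωC) = 53.19 Ω
Z = 55.60 − j53.19 Ω
|Z| = √(55.60² + 53.19²) = 76.95 Ω
∠Z = arctan(-53.19/55.60) = -43.73°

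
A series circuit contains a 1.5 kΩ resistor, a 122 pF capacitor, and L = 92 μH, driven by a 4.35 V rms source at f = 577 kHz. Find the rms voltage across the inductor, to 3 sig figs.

ω = 2πf = 3.625e+06 rad/s
X_L = ωL = 334 Ω
X_C = 1/(ωC) = 2260 Ω
Net reactance X = X_L − X_C = -1930 Ω
Z = 1500 − j1930 Ω
|Z| = √(1500² + 1930²) = 2440 Ω
I = V/|Z| = 1.78 mA
V_L = I·|Z_L| = 0.00178 × 334 = 0.594 V

0.594 V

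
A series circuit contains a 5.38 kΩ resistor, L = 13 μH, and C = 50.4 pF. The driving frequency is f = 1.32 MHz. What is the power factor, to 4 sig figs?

ω = 2πf = 8.294e+06 rad/s
X_L = ωL = 107.8 Ω
X_C = 1/(ωC) = 2392 Ω
Net reactance X = X_L − X_C = -2284 Ω
Z = 5380 − j2284 Ω
|Z| = √(5380² + 2284²) = 5845 Ω
∠Z = arctan(-2284/5380) = -23.01°
cos φ = cos(-23.01°) = 0.9205

0.9205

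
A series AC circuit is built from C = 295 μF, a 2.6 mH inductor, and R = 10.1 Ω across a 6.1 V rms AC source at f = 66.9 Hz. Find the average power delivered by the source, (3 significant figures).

ω = 2πf = 420.3 rad/s
X_L = ωL = 1.09 Ω
X_C = 1/(ωC) = 8.06 Ω
Net reactance X = X_L − X_C = -6.97 Ω
Z = 10.1 − j6.97 Ω
|Z| = √(10.1² + 6.97²) = 12.3 Ω
∠Z = arctan(-6.97/10.1) = -34.6°
I = V/|Z| = 497 mA
P = VI cos φ = 6.1 × 0.497 × cos(-34.6°) = 2.50 W

2.50 W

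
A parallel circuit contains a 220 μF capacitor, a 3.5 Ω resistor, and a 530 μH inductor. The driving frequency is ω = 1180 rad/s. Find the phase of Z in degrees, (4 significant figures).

X_L = ωL = 0.6254 Ω
X_C = 1/(ωC) = 3.852 Ω
Parallel: admittances add. Y = 1/R + 1/(jωL) + jωC
Y = (0.2857 − j1.339) S
|Y| = 1.370 S → |Z| = 1/|Y| = 0.7302 Ω, ∠Z = −∠Y = 77.96°

77.96°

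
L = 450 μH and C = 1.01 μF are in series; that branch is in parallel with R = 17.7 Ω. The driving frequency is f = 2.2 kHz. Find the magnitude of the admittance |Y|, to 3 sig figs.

ω = 2πf = 13820 rad/s
X_L = ωL = 6.22 Ω
X_C = 1/(ωC) = 71.6 Ω
Branch 1: Z₁ = R = 17.7 Ω
Branch 2 (series LC): Z₂ = j(X_L − X_C) = −j65.4 Ω
Parallel: Z = Z₁Z₂/(Z₁+Z₂), |Z| = 17.1 Ω, ∠Z = -15.1°
|Y| = 1/|Z| = 58.5 mS

58.5 mS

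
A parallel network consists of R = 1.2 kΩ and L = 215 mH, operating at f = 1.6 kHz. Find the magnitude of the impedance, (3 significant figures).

1050 Ω

ω = 2πf = 10050 rad/s
X_L = ωL = 2160 Ω
Parallel: admittances add. Y = 1/R + 1/(jωL)
Y = (0.000833 − j0.000463) S
|Y| = 0.000953 S → |Z| = 1/|Y| = 1050 Ω, ∠Z = −∠Y = 29.0°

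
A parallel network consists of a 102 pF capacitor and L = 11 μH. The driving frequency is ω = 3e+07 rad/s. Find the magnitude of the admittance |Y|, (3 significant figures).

X_L = ωL = 330 Ω
X_C = 1/(ωC) = 327 Ω
Parallel: admittances add. Y = 1/(jωL) + jωC
Y = (0 + j2.97e-05) S
|Y| = 2.97e-05 S → |Z| = 1/|Y| = 33700 Ω, ∠Z = −∠Y = -90.0°

29.7 μS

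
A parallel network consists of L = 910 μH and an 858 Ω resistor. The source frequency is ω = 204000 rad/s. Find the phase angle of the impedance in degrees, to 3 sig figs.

77.8°

X_L = ωL = 186 Ω
Parallel: admittances add. Y = 1/R + 1/(jωL)
Y = (0.00117 − j0.00539) S
|Y| = 0.00551 S → |Z| = 1/|Y| = 181 Ω, ∠Z = −∠Y = 77.8°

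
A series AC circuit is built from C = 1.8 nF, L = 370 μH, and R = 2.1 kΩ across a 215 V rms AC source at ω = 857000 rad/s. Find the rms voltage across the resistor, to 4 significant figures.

212.4 V

X_L = ωL = 317.1 Ω
X_C = 1/(ωC) = 648.3 Ω
Net reactance X = X_L − X_C = -331.2 Ω
Z = 2100 − j331.2 Ω
|Z| = √(2100² + 331.2²) = 2126 Ω
I = V/|Z| = 101.1 mA
V_R = I·|Z_R| = 0.1011 × 2100 = 212.4 V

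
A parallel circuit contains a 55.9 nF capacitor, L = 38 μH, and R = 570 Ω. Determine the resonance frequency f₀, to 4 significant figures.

109.2 kHz

ω₀ = 1/√(LC) = 1/√(3.8e-05 × 5.59e-08) = 686100 rad/s
f₀ = ω₀/(2π) = 109.2 kHz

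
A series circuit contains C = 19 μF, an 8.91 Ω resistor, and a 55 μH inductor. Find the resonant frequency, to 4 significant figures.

4.923 kHz

ω₀ = 1/√(LC) = 1/√(5.5e-05 × 1.9e-05) = 30930 rad/s
f₀ = ω₀/(2π) = 4.923 kHz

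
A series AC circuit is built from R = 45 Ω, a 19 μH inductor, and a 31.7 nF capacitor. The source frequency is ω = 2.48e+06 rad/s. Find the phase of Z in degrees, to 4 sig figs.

37.40°

X_L = ωL = 47.12 Ω
X_C = 1/(ωC) = 12.72 Ω
Net reactance X = X_L − X_C = 34.40 Ω
Z = 45.00 + j34.40 Ω
|Z| = √(45.00² + 34.40²) = 56.64 Ω
∠Z = arctan(34.40/45.00) = 37.40°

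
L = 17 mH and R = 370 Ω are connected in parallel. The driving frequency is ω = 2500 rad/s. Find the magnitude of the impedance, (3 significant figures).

X_L = ωL = 42.5 Ω
Parallel: admittances add. Y = 1/R + 1/(jωL)
Y = (0.00270 − j0.0235) S
|Y| = 0.0237 S → |Z| = 1/|Y| = 42.2 Ω, ∠Z = −∠Y = 83.4°

42.2 Ω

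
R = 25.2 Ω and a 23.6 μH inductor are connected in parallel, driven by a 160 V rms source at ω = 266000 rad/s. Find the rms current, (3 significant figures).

X_L = ωL = 6.28 Ω
Parallel: admittances add. Y = 1/R + 1/(jωL)
Y = (0.0397 − j0.159) S
|Y| = 0.164 S → |Z| = 1/|Y| = 6.09 Ω, ∠Z = −∠Y = 76.0°
I = V/|Z| = 160/6.09 = 26.3 A

26.3 A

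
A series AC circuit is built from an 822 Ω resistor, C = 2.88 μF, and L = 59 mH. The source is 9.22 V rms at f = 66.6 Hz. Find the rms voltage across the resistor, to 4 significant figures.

6.587 V

ω = 2πf = 418.5 rad/s
X_L = ωL = 24.69 Ω
X_C = 1/(ωC) = 829.8 Ω
Net reactance X = X_L − X_C = -805.1 Ω
Z = 822.0 − j805.1 Ω
|Z| = √(822.0² + 805.1²) = 1151 Ω
I = V/|Z| = 8.013 mA
V_R = I·|Z_R| = 0.008013 × 822.0 = 6.587 V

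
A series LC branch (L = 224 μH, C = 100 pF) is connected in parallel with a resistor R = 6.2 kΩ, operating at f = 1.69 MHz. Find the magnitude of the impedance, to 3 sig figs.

1400 Ω

ω = 2πf = 1.062e+07 rad/s
X_L = ωL = 2380 Ω
X_C = 1/(ωC) = 942 Ω
Branch 1: Z₁ = R = 6200 Ω
Branch 2 (series LC): Z₂ = j(X_L − X_C) = j1440 Ω
Parallel: Z = Z₁Z₂/(Z₁+Z₂), |Z| = 1400 Ω, ∠Z = 77.0°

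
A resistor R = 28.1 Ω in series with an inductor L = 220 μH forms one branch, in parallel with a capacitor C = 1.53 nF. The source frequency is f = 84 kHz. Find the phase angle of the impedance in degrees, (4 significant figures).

ω = 2πf = 527800 rad/s
X_L = ωL = 116.1 Ω
X_C = 1/(ωC) = 1238 Ω
Branch 1 (R+jX_L): Z₁ = 28.10 + j116.1 Ω, |Z₁| = 119.5 Ω
Branch 2 (−jX_C): Z₂ = −j1238 Ω
Parallel: Z = Z₁Z₂/(Z₁+Z₂), |Z| = 131.8 Ω, ∠Z = 74.96°

74.96°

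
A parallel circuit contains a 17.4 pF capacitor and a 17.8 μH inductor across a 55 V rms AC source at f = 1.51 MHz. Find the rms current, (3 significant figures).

ω = 2πf = 9.488e+06 rad/s
X_L = ωL = 169 Ω
X_C = 1/(ωC) = 6060 Ω
Parallel: admittances add. Y = 1/(jωL) + jωC
Y = (0 − j0.00576) S
|Y| = 0.00576 S → |Z| = 1/|Y| = 174 Ω, ∠Z = −∠Y = 90.0°
I = V/|Z| = 55/174 = 317 mA

317 mA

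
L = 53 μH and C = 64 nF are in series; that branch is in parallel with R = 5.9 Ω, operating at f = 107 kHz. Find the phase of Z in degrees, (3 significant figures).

ω = 2πf = 672300 rad/s
X_L = ωL = 35.6 Ω
X_C = 1/(ωC) = 23.2 Ω
Branch 1: Z₁ = R = 5.90 Ω
Branch 2 (series LC): Z₂ = j(X_L − X_C) = j12.4 Ω
Parallel: Z = Z₁Z₂/(Z₁+Z₂), |Z| = 5.33 Ω, ∠Z = 25.5°

25.5°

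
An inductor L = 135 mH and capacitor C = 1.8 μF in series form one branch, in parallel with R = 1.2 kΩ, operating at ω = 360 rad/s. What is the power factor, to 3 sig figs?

X_L = ωL = 48.6 Ω
X_C = 1/(ωC) = 1540 Ω
Branch 1: Z₁ = R = 1200 Ω
Branch 2 (series LC): Z₂ = j(X_L − X_C) = −j1490 Ω
Parallel: Z = Z₁Z₂/(Z₁+Z₂), |Z| = 936 Ω, ∠Z = -38.8°
cos φ = cos(-38.8°) = 0.780

0.780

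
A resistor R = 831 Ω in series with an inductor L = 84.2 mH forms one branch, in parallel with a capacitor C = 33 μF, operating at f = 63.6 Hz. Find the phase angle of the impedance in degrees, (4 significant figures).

-84.78°

ω = 2πf = 399.6 rad/s
X_L = ωL = 33.65 Ω
X_C = 1/(ωC) = 75.83 Ω
Branch 1 (R+jX_L): Z₁ = 831.0 + j33.65 Ω, |Z₁| = 831.7 Ω
Branch 2 (−jX_C): Z₂ = −j75.83 Ω
Parallel: Z = Z₁Z₂/(Z₁+Z₂), |Z| = 75.80 Ω, ∠Z = -84.78°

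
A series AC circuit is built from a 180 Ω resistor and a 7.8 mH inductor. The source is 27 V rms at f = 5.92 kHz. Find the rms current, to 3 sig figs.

ω = 2πf = 37200 rad/s
X_L = ωL = 290 Ω
Z = 180 + j290 Ω
|Z| = √(180² + 290²) = 341 Ω
I = V/|Z| = 27/341 = 79.1 mA

79.1 mA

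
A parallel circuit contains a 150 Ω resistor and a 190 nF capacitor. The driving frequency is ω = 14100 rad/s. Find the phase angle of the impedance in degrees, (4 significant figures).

-21.89°

X_C = 1/(ωC) = 373.3 Ω
Parallel: admittances add. Y = 1/R + jωC
Y = (0.006667 + j0.002679) S
|Y| = 0.007185 S → |Z| = 1/|Y| = 139.2 Ω, ∠Z = −∠Y = -21.89°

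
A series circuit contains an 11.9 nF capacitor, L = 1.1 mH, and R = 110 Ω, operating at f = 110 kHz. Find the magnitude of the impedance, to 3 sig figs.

648 Ω

ω = 2πf = 691200 rad/s
X_L = ωL = 760 Ω
X_C = 1/(ωC) = 122 Ω
Net reactance X = X_L − X_C = 639 Ω
Z = 110 + j639 Ω
|Z| = √(110² + 639²) = 648 Ω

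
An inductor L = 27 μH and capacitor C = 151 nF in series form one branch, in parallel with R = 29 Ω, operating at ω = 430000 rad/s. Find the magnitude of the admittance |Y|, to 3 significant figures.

X_L = ωL = 11.6 Ω
X_C = 1/(ωC) = 15.4 Ω
Branch 1: Z₁ = R = 29.0 Ω
Branch 2 (series LC): Z₂ = j(X_L − X_C) = −j3.79 Ω
Parallel: Z = Z₁Z₂/(Z₁+Z₂), |Z| = 3.76 Ω, ∠Z = -82.6°
|Y| = 1/|Z| = 266 mS

266 mS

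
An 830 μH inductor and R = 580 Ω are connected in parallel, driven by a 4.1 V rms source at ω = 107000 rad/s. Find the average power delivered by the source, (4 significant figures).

X_L = ωL = 88.81 Ω
Parallel: admittances add. Y = 1/R + 1/(jωL)
Y = (0.001724 − j0.01126) S
|Y| = 0.01139 S → |Z| = 1/|Y| = 87.79 Ω, ∠Z = −∠Y = 81.29°
I = V/|Z| = 46.70 mA
P = VI cos φ = 4.1 × 0.04670 × cos(81.29°) = 28.98 mW

28.98 mW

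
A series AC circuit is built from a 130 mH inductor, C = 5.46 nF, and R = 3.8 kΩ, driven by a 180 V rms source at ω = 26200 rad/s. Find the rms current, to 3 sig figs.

34.5 mA

X_L = ωL = 3410 Ω
X_C = 1/(ωC) = 6990 Ω
Net reactance X = X_L − X_C = -3580 Ω
Z = 3800 − j3580 Ω
|Z| = √(3800² + 3580²) = 5220 Ω
I = V/|Z| = 180/5220 = 34.5 mA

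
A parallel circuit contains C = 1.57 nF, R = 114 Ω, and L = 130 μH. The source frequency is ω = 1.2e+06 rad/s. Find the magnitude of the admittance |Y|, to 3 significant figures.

X_L = ωL = 156 Ω
X_C = 1/(ωC) = 531 Ω
Parallel: admittances add. Y = 1/R + 1/(jωL) + jωC
Y = (0.00877 − j0.00453) S
|Y| = 0.00987 S → |Z| = 1/|Y| = 101 Ω, ∠Z = −∠Y = 27.3°

9.87 mS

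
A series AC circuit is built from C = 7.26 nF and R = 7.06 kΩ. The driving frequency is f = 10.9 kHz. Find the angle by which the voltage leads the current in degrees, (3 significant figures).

-15.9°

ω = 2πf = 68490 rad/s
X_C = 1/(ωC) = 2010 Ω
Z = 7060 − j2010 Ω
|Z| = √(7060² + 2010²) = 7340 Ω
∠Z = arctan(-2010/7060) = -15.9°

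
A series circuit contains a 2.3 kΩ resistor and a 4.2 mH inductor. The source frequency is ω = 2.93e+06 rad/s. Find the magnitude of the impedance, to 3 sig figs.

12500 Ω

X_L = ωL = 12300 Ω
Z = 2300 + j12300 Ω
|Z| = √(2300² + 12300²) = 12500 Ω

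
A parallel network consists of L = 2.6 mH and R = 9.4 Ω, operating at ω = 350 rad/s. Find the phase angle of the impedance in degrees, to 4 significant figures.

84.47°

X_L = ωL = 0.9100 Ω
Parallel: admittances add. Y = 1/R + 1/(jωL)
Y = (0.1064 − j1.099) S
|Y| = 1.104 S → |Z| = 1/|Y| = 0.9058 Ω, ∠Z = −∠Y = 84.47°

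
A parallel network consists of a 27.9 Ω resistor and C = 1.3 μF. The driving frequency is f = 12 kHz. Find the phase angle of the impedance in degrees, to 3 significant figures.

ω = 2πf = 75400 rad/s
X_C = 1/(ωC) = 10.2 Ω
Parallel: admittances add. Y = 1/R + jωC
Y = (0.0358 + j0.0980) S
|Y| = 0.104 S → |Z| = 1/|Y| = 9.58 Ω, ∠Z = −∠Y = -69.9°

-69.9°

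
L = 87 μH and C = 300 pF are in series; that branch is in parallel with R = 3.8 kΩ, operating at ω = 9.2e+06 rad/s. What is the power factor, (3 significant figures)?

0.115

X_L = ωL = 800 Ω
X_C = 1/(ωC) = 362 Ω
Branch 1: Z₁ = R = 3800 Ω
Branch 2 (series LC): Z₂ = j(X_L − X_C) = j438 Ω
Parallel: Z = Z₁Z₂/(Z₁+Z₂), |Z| = 435 Ω, ∠Z = 83.4°
cos φ = cos(83.4°) = 0.115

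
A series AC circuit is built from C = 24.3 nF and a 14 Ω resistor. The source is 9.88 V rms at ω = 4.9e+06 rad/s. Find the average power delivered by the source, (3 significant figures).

X_C = 1/(ωC) = 8.40 Ω
Z = 14.0 − j8.40 Ω
|Z| = √(14.0² + 8.40²) = 16.3 Ω
∠Z = arctan(-8.40/14.0) = -31.0°
I = V/|Z| = 605 mA
P = VI cos φ = 9.88 × 0.605 × cos(-31.0°) = 5.13 W

5.13 W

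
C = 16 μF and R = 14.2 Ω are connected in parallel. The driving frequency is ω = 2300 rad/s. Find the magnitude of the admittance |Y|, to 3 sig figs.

X_C = 1/(ωC) = 27.2 Ω
Parallel: admittances add. Y = 1/R + jωC
Y = (0.0704 + j0.0368) S
|Y| = 0.0795 S → |Z| = 1/|Y| = 12.6 Ω, ∠Z = −∠Y = -27.6°

79.5 mS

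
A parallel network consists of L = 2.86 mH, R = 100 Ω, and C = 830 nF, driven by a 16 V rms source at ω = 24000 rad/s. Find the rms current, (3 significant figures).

181 mA

X_L = ωL = 68.6 Ω
X_C = 1/(ωC) = 50.2 Ω
Parallel: admittances add. Y = 1/R + 1/(jωL) + jωC
Y = (0.0100 + j0.00535) S
|Y| = 0.0113 S → |Z| = 1/|Y| = 88.2 Ω, ∠Z = −∠Y = -28.2°
I = V/|Z| = 16/88.2 = 181 mA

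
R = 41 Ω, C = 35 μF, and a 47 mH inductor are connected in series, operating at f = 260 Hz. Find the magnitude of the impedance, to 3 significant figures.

ω = 2πf = 1634 rad/s
X_L = ωL = 76.8 Ω
X_C = 1/(ωC) = 17.5 Ω
Net reactance X = X_L − X_C = 59.3 Ω
Z = 41.0 + j59.3 Ω
|Z| = √(41.0² + 59.3²) = 72.1 Ω

72.1 Ω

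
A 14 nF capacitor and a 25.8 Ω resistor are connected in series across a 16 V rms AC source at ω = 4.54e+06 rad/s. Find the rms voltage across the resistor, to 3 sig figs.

13.7 V

X_C = 1/(ωC) = 15.7 Ω
Z = 25.8 − j15.7 Ω
|Z| = √(25.8² + 15.7²) = 30.2 Ω
I = V/|Z| = 529 mA
V_R = I·|Z_R| = 0.529 × 25.8 = 13.7 V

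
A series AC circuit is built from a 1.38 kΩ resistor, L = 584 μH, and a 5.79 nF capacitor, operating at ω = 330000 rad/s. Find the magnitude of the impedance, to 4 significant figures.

1419 Ω

X_L = ωL = 192.7 Ω
X_C = 1/(ωC) = 523.4 Ω
Net reactance X = X_L − X_C = -330.6 Ω
Z = 1380 − j330.6 Ω
|Z| = √(1380² + 330.6²) = 1419 Ω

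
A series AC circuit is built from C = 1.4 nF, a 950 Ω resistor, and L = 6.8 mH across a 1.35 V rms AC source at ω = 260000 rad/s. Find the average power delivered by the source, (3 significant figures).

X_L = ωL = 1770 Ω
X_C = 1/(ωC) = 2750 Ω
Net reactance X = X_L − X_C = -979 Ω
Z = 950 − j979 Ω
|Z| = √(950² + 979²) = 1360 Ω
∠Z = arctan(-979/950) = -45.9°
I = V/|Z| = 989 μA
P = VI cos φ = 1.35 × 0.000989 × cos(-45.9°) = 930 μW

930 μW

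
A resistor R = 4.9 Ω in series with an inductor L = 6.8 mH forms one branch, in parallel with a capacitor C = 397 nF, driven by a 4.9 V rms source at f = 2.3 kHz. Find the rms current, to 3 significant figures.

ω = 2πf = 14450 rad/s
X_L = ωL = 98.3 Ω
X_C = 1/(ωC) = 174 Ω
Branch 1 (R+jX_L): Z₁ = 4.90 + j98.3 Ω, |Z₁| = 98.4 Ω
Branch 2 (−jX_C): Z₂ = −j174 Ω
Parallel: Z = Z₁Z₂/(Z₁+Z₂), |Z| = 225 Ω, ∠Z = 83.5°
I = V/|Z| = 4.9/225 = 21.8 mA

21.8 mA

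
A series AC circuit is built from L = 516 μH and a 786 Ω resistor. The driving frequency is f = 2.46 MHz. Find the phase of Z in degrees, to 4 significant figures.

84.37°

ω = 2πf = 1.546e+07 rad/s
X_L = ωL = 7976 Ω
Z = 786.0 + j7976 Ω
|Z| = √(786.0² + 7976²) = 8014 Ω
∠Z = arctan(7976/786.0) = 84.37°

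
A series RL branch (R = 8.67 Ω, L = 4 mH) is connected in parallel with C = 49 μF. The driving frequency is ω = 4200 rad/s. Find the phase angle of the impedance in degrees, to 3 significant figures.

-81.3°

X_L = ωL = 16.8 Ω
X_C = 1/(ωC) = 4.86 Ω
Branch 1 (R+jX_L): Z₁ = 8.67 + j16.8 Ω, |Z₁| = 18.9 Ω
Branch 2 (−jX_C): Z₂ = −j4.86 Ω
Parallel: Z = Z₁Z₂/(Z₁+Z₂), |Z| = 6.23 Ω, ∠Z = -81.3°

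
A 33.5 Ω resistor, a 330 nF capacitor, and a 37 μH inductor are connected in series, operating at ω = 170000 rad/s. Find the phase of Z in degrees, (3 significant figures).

-19.0°

X_L = ωL = 6.29 Ω
X_C = 1/(ωC) = 17.8 Ω
Net reactance X = X_L − X_C = -11.5 Ω
Z = 33.5 − j11.5 Ω
|Z| = √(33.5² + 11.5²) = 35.4 Ω
∠Z = arctan(-11.5/33.5) = -19.0°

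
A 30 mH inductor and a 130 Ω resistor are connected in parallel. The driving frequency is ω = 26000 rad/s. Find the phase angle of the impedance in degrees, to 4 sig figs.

X_L = ωL = 780.0 Ω
Parallel: admittances add. Y = 1/R + 1/(jωL)
Y = (0.007692 − j0.001282) S
|Y| = 0.007798 S → |Z| = 1/|Y| = 128.2 Ω, ∠Z = −∠Y = 9.462°

9.462°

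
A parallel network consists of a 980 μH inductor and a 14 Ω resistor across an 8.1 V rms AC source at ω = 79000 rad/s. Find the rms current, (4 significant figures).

588.0 mA

X_L = ωL = 77.42 Ω
Parallel: admittances add. Y = 1/R + 1/(jωL)
Y = (0.07143 − j0.01292) S
|Y| = 0.07259 S → |Z| = 1/|Y| = 13.78 Ω, ∠Z = −∠Y = 10.25°
I = V/|Z| = 8.1/13.78 = 588.0 mA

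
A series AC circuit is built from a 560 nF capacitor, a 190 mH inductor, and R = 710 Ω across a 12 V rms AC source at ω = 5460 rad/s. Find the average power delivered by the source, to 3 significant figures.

101 mW

X_L = ωL = 1040 Ω
X_C = 1/(ωC) = 327 Ω
Net reactance X = X_L − X_C = 710 Ω
Z = 710 + j710 Ω
|Z| = √(710² + 710²) = 1000 Ω
∠Z = arctan(710/710) = 45.0°
I = V/|Z| = 11.9 mA
P = VI cos φ = 12 × 0.0119 × cos(45.0°) = 101 mW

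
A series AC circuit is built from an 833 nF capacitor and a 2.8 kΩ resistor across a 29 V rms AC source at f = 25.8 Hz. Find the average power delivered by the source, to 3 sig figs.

ω = 2πf = 162.1 rad/s
X_C = 1/(ωC) = 7410 Ω
Z = 2800 − j7410 Ω
|Z| = √(2800² + 7410²) = 7920 Ω
∠Z = arctan(-7410/2800) = -69.3°
I = V/|Z| = 3.66 mA
P = VI cos φ = 29 × 0.00366 × cos(-69.3°) = 37.6 mW

37.6 mW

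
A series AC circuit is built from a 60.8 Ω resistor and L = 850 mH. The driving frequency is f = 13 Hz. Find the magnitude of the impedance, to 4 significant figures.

ω = 2πf = 81.68 rad/s
X_L = ωL = 69.43 Ω
Z = 60.80 + j69.43 Ω
|Z| = √(60.80² + 69.43²) = 92.29 Ω

92.29 Ω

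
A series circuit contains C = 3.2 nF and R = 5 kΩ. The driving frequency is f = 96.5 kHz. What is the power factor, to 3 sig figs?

0.995

ω = 2πf = 606300 rad/s
X_C = 1/(ωC) = 515 Ω
Z = 5000 − j515 Ω
|Z| = √(5000² + 515²) = 5030 Ω
∠Z = arctan(-515/5000) = -5.89°
cos φ = cos(-5.89°) = 0.995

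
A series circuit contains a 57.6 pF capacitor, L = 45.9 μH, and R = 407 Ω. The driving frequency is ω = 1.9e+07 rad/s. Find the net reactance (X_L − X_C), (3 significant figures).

X_L = ωL = 872 Ω
X_C = 1/(ωC) = 914 Ω
X = 872 − 914 = -41.6 Ω

-41.6 Ω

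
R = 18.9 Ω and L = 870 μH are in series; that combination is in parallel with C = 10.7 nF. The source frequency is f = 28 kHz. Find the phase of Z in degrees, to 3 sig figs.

80.1°

ω = 2πf = 175900 rad/s
X_L = ωL = 153 Ω
X_C = 1/(ωC) = 531 Ω
Branch 1 (R+jX_L): Z₁ = 18.9 + j153 Ω, |Z₁| = 154 Ω
Branch 2 (−jX_C): Z₂ = −j531 Ω
Parallel: Z = Z₁Z₂/(Z₁+Z₂), |Z| = 216 Ω, ∠Z = 80.1°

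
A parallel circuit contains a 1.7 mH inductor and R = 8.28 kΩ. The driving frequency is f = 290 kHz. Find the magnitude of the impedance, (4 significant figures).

2901 Ω

ω = 2πf = 1.822e+06 rad/s
X_L = ωL = 3098 Ω
Parallel: admittances add. Y = 1/R + 1/(jωL)
Y = (0.0001208 − j0.0003228) S
|Y| = 0.0003447 S → |Z| = 1/|Y| = 2901 Ω, ∠Z = −∠Y = 69.49°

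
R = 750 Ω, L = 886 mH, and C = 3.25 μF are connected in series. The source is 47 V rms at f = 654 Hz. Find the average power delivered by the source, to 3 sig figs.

ω = 2πf = 4109 rad/s
X_L = ωL = 3640 Ω
X_C = 1/(ωC) = 74.9 Ω
Net reactance X = X_L − X_C = 3570 Ω
Z = 750 + j3570 Ω
|Z| = √(750² + 3570²) = 3640 Ω
∠Z = arctan(3570/750) = 78.1°
I = V/|Z| = 12.9 mA
P = VI cos φ = 47 × 0.0129 × cos(78.1°) = 125 mW

125 mW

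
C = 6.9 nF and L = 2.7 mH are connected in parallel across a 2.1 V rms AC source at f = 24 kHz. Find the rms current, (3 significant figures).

2.97 mA

ω = 2πf = 150800 rad/s
X_L = ωL = 407 Ω
X_C = 1/(ωC) = 961 Ω
Parallel: admittances add. Y = 1/(jωL) + jωC
Y = (0 − j0.00142) S
|Y| = 0.00142 S → |Z| = 1/|Y| = 706 Ω, ∠Z = −∠Y = 90.0°
I = V/|Z| = 2.1/706 = 2.97 mA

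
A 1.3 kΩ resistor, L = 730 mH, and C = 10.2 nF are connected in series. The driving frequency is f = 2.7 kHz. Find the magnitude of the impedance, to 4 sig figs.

6732 Ω

ω = 2πf = 16960 rad/s
X_L = ωL = 12380 Ω
X_C = 1/(ωC) = 5779 Ω
Net reactance X = X_L − X_C = 6605 Ω
Z = 1300 + j6605 Ω
|Z| = √(1300² + 6605²) = 6732 Ω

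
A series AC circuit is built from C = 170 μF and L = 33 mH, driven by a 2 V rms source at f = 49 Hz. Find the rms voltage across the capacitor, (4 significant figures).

4.271 V

ω = 2πf = 307.9 rad/s
X_L = ωL = 10.16 Ω
X_C = 1/(ωC) = 19.11 Ω
Net reactance X = X_L − X_C = -8.946 Ω
Z = − j8.946 Ω
|Z| = √(0² + 8.946²) = 8.946 Ω
I = V/|Z| = 223.6 mA
V_C = I·|Z_C| = 0.2236 × 19.11 = 4.271 V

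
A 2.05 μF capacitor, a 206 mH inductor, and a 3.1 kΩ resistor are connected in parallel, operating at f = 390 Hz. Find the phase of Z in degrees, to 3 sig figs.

-83.9°

ω = 2πf = 2450 rad/s
X_L = ωL = 505 Ω
X_C = 1/(ωC) = 199 Ω
Parallel: admittances add. Y = 1/R + 1/(jωL) + jωC
Y = (0.000323 + j0.00304) S
|Y| = 0.00306 S → |Z| = 1/|Y| = 327 Ω, ∠Z = −∠Y = -83.9°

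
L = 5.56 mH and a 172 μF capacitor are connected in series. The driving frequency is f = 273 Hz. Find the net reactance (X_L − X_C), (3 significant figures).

6.15 Ω

ω = 2πf = 1715 rad/s
X_L = ωL = 9.54 Ω
X_C = 1/(ωC) = 3.39 Ω
X = 9.54 − 3.39 = 6.15 Ω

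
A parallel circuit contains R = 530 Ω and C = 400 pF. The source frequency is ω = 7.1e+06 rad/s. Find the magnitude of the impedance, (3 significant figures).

293 Ω

X_C = 1/(ωC) = 352 Ω
Parallel: admittances add. Y = 1/R + jωC
Y = (0.00189 + j0.00284) S
|Y| = 0.00341 S → |Z| = 1/|Y| = 293 Ω, ∠Z = −∠Y = -56.4°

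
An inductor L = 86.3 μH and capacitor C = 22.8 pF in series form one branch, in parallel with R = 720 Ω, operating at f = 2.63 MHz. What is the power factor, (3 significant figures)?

0.863

ω = 2πf = 1.652e+07 rad/s
X_L = ωL = 1430 Ω
X_C = 1/(ωC) = 2650 Ω
Branch 1: Z₁ = R = 720 Ω
Branch 2 (series LC): Z₂ = j(X_L − X_C) = −j1230 Ω
Parallel: Z = Z₁Z₂/(Z₁+Z₂), |Z| = 621 Ω, ∠Z = -30.4°
cos φ = cos(-30.4°) = 0.863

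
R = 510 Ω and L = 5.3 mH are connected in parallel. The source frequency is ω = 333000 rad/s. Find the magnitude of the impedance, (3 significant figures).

X_L = ωL = 1760 Ω
Parallel: admittances add. Y = 1/R + 1/(jωL)
Y = (0.00196 − j0.000567) S
|Y| = 0.00204 S → |Z| = 1/|Y| = 490 Ω, ∠Z = −∠Y = 16.1°

490 Ω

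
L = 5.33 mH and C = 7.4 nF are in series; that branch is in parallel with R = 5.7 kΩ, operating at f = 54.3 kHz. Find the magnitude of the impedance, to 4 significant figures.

ω = 2πf = 341200 rad/s
X_L = ωL = 1818 Ω
X_C = 1/(ωC) = 396.1 Ω
Branch 1: Z₁ = R = 5700 Ω
Branch 2 (series LC): Z₂ = j(X_L − X_C) = j1422 Ω
Parallel: Z = Z₁Z₂/(Z₁+Z₂), |Z| = 1380 Ω, ∠Z = 75.99°

1380 Ω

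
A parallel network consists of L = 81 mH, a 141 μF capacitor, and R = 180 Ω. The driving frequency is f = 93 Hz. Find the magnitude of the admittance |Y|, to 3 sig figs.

ω = 2πf = 584.3 rad/s
X_L = ωL = 47.3 Ω
X_C = 1/(ωC) = 12.1 Ω
Parallel: admittances add. Y = 1/R + 1/(jωL) + jωC
Y = (0.00556 + j0.0613) S
|Y| = 0.0615 S → |Z| = 1/|Y| = 16.3 Ω, ∠Z = −∠Y = -84.8°

61.5 mS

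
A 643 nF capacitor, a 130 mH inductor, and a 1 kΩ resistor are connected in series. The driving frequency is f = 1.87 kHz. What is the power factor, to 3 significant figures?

ω = 2πf = 11750 rad/s
X_L = ωL = 1530 Ω
X_C = 1/(ωC) = 132 Ω
Net reactance X = X_L − X_C = 1400 Ω
Z = 1000 + j1400 Ω
|Z| = √(1000² + 1400²) = 1720 Ω
∠Z = arctan(1400/1000) = 54.4°
cos φ = cos(54.4°) = 0.583

0.583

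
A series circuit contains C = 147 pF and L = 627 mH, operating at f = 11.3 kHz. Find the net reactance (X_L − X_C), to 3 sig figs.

-51300 Ω

ω = 2πf = 71000 rad/s
X_L = ωL = 44500 Ω
X_C = 1/(ωC) = 95800 Ω
X = 44500 − 95800 = -51300 Ω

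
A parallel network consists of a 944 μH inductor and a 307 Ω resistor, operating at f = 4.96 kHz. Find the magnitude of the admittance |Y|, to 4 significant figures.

34.15 mS

ω = 2πf = 31160 rad/s
X_L = ωL = 29.42 Ω
Parallel: admittances add. Y = 1/R + 1/(jωL)
Y = (0.003257 − j0.03399) S
|Y| = 0.03415 S → |Z| = 1/|Y| = 29.29 Ω, ∠Z = −∠Y = 84.53°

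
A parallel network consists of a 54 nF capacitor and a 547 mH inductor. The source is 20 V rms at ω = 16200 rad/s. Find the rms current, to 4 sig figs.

15.24 mA

X_L = ωL = 8861 Ω
X_C = 1/(ωC) = 1143 Ω
Parallel: admittances add. Y = 1/(jωL) + jωC
Y = (0 + j0.0007620) S
|Y| = 0.0007620 S → |Z| = 1/|Y| = 1312 Ω, ∠Z = −∠Y = -90.00°
I = V/|Z| = 20/1312 = 15.24 mA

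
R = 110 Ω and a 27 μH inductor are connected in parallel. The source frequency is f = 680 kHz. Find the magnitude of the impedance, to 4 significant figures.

ω = 2πf = 4.273e+06 rad/s
X_L = ωL = 115.4 Ω
Parallel: admittances add. Y = 1/R + 1/(jωL)
Y = (0.009091 − j0.008669) S
|Y| = 0.01256 S → |Z| = 1/|Y| = 79.61 Ω, ∠Z = −∠Y = 43.64°

79.61 Ω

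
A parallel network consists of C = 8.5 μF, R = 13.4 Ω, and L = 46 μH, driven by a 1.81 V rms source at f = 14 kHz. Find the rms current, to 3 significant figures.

916 mA

ω = 2πf = 87960 rad/s
X_L = ωL = 4.05 Ω
X_C = 1/(ωC) = 1.34 Ω
Parallel: admittances add. Y = 1/R + 1/(jωL) + jωC
Y = (0.0746 + j0.501) S
|Y| = 0.506 S → |Z| = 1/|Y| = 1.98 Ω, ∠Z = −∠Y = -81.5°
I = V/|Z| = 1.81/1.98 = 916 mA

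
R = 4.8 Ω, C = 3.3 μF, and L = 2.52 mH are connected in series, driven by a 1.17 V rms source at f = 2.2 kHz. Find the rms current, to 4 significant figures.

ω = 2πf = 13820 rad/s
X_L = ωL = 34.83 Ω
X_C = 1/(ωC) = 21.92 Ω
Net reactance X = X_L − X_C = 12.91 Ω
Z = 4.800 + j12.91 Ω
|Z| = √(4.800² + 12.91²) = 13.78 Ω
I = V/|Z| = 1.17/13.78 = 84.94 mA

84.94 mA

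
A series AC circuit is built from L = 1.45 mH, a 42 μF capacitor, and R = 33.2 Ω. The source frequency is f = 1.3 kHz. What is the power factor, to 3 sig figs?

0.966

ω = 2πf = 8168 rad/s
X_L = ωL = 11.8 Ω
X_C = 1/(ωC) = 2.91 Ω
Net reactance X = X_L − X_C = 8.93 Ω
Z = 33.2 + j8.93 Ω
|Z| = √(33.2² + 8.93²) = 34.4 Ω
∠Z = arctan(8.93/33.2) = 15.1°
cos φ = cos(15.1°) = 0.966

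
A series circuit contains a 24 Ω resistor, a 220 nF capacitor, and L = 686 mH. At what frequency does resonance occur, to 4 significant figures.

ω₀ = 1/√(LC) = 1/√(0.686 × 2.2e-07) = 2574 rad/s
f₀ = ω₀/(2π) = 409.7 Hz

409.7 Hz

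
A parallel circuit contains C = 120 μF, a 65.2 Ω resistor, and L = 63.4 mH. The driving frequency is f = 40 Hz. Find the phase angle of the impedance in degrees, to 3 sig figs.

ω = 2πf = 251.3 rad/s
X_L = ωL = 15.9 Ω
X_C = 1/(ωC) = 33.2 Ω
Parallel: admittances add. Y = 1/R + 1/(jωL) + jωC
Y = (0.0153 − j0.0326) S
|Y| = 0.0360 S → |Z| = 1/|Y| = 27.8 Ω, ∠Z = −∠Y = 64.8°

64.8°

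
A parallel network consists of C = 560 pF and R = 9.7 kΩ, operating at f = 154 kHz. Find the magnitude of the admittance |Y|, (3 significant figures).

ω = 2πf = 967600 rad/s
X_C = 1/(ωC) = 1850 Ω
Parallel: admittances add. Y = 1/R + jωC
Y = (0.000103 + j0.000542) S
|Y| = 0.000552 S → |Z| = 1/|Y| = 1810 Ω, ∠Z = −∠Y = -79.2°

552 μS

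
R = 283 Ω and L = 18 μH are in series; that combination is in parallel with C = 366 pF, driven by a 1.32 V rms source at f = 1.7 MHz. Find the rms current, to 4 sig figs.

4.375 mA

ω = 2πf = 1.068e+07 rad/s
X_L = ωL = 192.3 Ω
X_C = 1/(ωC) = 255.8 Ω
Branch 1 (R+jX_L): Z₁ = 283.0 + j192.3 Ω, |Z₁| = 342.1 Ω
Branch 2 (−jX_C): Z₂ = −j255.8 Ω
Parallel: Z = Z₁Z₂/(Z₁+Z₂), |Z| = 301.7 Ω, ∠Z = -43.16°
I = V/|Z| = 1.32/301.7 = 4.375 mA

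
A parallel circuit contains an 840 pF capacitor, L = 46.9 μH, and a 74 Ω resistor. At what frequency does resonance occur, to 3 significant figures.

802 kHz

ω₀ = 1/√(LC) = 1/√(4.69e-05 × 8.4e-10) = 5.038e+06 rad/s
f₀ = ω₀/(2π) = 802 kHz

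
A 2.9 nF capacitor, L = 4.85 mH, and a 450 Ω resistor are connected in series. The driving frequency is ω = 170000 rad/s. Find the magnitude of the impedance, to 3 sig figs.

1290 Ω

X_L = ωL = 824 Ω
X_C = 1/(ωC) = 2030 Ω
Net reactance X = X_L − X_C = -1200 Ω
Z = 450 − j1200 Ω
|Z| = √(450² + 1200²) = 1290 Ω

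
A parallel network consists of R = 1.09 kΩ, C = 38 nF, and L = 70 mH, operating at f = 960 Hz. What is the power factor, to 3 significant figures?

ω = 2πf = 6032 rad/s
X_L = ωL = 422 Ω
X_C = 1/(ωC) = 4360 Ω
Parallel: admittances add. Y = 1/R + 1/(jωL) + jωC
Y = (0.000917 − j0.00214) S
|Y| = 0.00233 S → |Z| = 1/|Y| = 430 Ω, ∠Z = −∠Y = 66.8°
cos φ = cos(66.8°) = 0.394

0.394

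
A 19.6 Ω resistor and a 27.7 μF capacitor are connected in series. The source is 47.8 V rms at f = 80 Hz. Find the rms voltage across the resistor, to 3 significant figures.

12.6 V

ω = 2πf = 502.7 rad/s
X_C = 1/(ωC) = 71.8 Ω
Z = 19.6 − j71.8 Ω
|Z| = √(19.6² + 71.8²) = 74.4 Ω
I = V/|Z| = 642 mA
V_R = I·|Z_R| = 0.642 × 19.6 = 12.6 V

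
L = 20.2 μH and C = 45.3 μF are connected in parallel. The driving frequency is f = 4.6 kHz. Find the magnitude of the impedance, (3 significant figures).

ω = 2πf = 28900 rad/s
X_L = ωL = 0.584 Ω
X_C = 1/(ωC) = 0.764 Ω
Parallel: admittances add. Y = 1/(jωL) + jωC
Y = (0 − j0.404) S
|Y| = 0.404 S → |Z| = 1/|Y| = 2.48 Ω, ∠Z = −∠Y = 90.0°

2.48 Ω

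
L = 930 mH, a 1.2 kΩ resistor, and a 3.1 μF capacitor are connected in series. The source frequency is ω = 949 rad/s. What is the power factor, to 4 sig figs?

X_L = ωL = 882.6 Ω
X_C = 1/(ωC) = 339.9 Ω
Net reactance X = X_L − X_C = 542.7 Ω
Z = 1200 + j542.7 Ω
|Z| = √(1200² + 542.7²) = 1317 Ω
∠Z = arctan(542.7/1200) = 24.33°
cos φ = cos(24.33°) = 0.9112

0.9112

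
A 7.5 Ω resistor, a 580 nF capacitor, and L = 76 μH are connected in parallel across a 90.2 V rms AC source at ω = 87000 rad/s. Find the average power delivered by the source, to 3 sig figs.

X_L = ωL = 6.61 Ω
X_C = 1/(ωC) = 19.8 Ω
Parallel: admittances add. Y = 1/R + 1/(jωL) + jωC
Y = (0.133 − j0.101) S
|Y| = 0.167 S → |Z| = 1/|Y| = 5.98 Ω, ∠Z = −∠Y = 37.1°
I = V/|Z| = 15.1 A
P = VI cos φ = 90.2 × 15.1 × cos(37.1°) = 1.08 kW

1.08 kW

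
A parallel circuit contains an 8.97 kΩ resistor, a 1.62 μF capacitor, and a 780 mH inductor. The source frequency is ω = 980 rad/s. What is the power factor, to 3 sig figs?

0.371

X_L = ωL = 764 Ω
X_C = 1/(ωC) = 630 Ω
Parallel: admittances add. Y = 1/R + 1/(jωL) + jωC
Y = (0.000111 + j0.000279) S
|Y| = 0.000301 S → |Z| = 1/|Y| = 3320 Ω, ∠Z = −∠Y = -68.2°
cos φ = cos(-68.2°) = 0.371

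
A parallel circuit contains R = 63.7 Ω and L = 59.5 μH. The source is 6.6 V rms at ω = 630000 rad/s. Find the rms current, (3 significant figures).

204 mA

X_L = ωL = 37.5 Ω
Parallel: admittances add. Y = 1/R + 1/(jωL)
Y = (0.0157 − j0.0267) S
|Y| = 0.0310 S → |Z| = 1/|Y| = 32.3 Ω, ∠Z = −∠Y = 59.5°
I = V/|Z| = 6.6/32.3 = 204 mA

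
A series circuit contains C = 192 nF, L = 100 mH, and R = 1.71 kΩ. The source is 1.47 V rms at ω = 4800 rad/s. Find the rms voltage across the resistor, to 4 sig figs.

X_L = ωL = 480.0 Ω
X_C = 1/(ωC) = 1085 Ω
Net reactance X = X_L − X_C = -605.1 Ω
Z = 1710 − j605.1 Ω
|Z| = √(1710² + 605.1²) = 1814 Ω
I = V/|Z| = 810.4 μA
V_R = I·|Z_R| = 0.0008104 × 1710 = 1.386 V

1.386 V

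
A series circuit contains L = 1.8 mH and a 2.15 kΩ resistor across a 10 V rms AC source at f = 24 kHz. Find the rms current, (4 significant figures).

ω = 2πf = 150800 rad/s
X_L = ωL = 271.4 Ω
Z = 2150 + j271.4 Ω
|Z| = √(2150² + 271.4²) = 2167 Ω
I = V/|Z| = 10/2167 = 4.615 mA

4.615 mA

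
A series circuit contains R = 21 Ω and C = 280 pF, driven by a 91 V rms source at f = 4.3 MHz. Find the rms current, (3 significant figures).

ω = 2πf = 2.702e+07 rad/s
X_C = 1/(ωC) = 132 Ω
Z = 21.0 − j132 Ω
|Z| = √(21.0² + 132²) = 134 Ω
I = V/|Z| = 91/134 = 680 mA

680 mA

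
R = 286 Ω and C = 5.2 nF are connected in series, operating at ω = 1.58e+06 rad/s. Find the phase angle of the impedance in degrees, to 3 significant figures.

-23.1°

X_C = 1/(ωC) = 122 Ω
Z = 286 − j122 Ω
|Z| = √(286² + 122²) = 311 Ω
∠Z = arctan(-122/286) = -23.1°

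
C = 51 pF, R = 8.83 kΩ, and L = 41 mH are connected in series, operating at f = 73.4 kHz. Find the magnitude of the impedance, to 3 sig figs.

ω = 2πf = 461200 rad/s
X_L = ωL = 18900 Ω
X_C = 1/(ωC) = 42500 Ω
Net reactance X = X_L − X_C = -23600 Ω
Z = 8830 − j23600 Ω
|Z| = √(8830² + 23600²) = 25200 Ω

25200 Ω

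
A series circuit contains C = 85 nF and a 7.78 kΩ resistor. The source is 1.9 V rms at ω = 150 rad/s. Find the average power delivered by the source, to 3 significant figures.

4.52 μW

X_C = 1/(ωC) = 78400 Ω
Z = 7780 − j78400 Ω
|Z| = √(7780² + 78400²) = 78800 Ω
∠Z = arctan(-78400/7780) = -84.3°
I = V/|Z| = 24.1 μA
P = VI cos φ = 1.9 × 2.41e-05 × cos(-84.3°) = 4.52 μW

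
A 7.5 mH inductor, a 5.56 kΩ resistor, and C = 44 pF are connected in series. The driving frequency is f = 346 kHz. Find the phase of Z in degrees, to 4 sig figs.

ω = 2πf = 2.174e+06 rad/s
X_L = ωL = 16300 Ω
X_C = 1/(ωC) = 10450 Ω
Net reactance X = X_L − X_C = 5851 Ω
Z = 5560 + j5851 Ω
|Z| = √(5560² + 5851²) = 8071 Ω
∠Z = arctan(5851/5560) = 46.46°

46.46°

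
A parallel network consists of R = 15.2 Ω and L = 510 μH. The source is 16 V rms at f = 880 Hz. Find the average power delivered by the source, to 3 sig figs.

16.8 W

ω = 2πf = 5529 rad/s
X_L = ωL = 2.82 Ω
Parallel: admittances add. Y = 1/R + 1/(jωL)
Y = (0.0658 − j0.355) S
|Y| = 0.361 S → |Z| = 1/|Y| = 2.77 Ω, ∠Z = −∠Y = 79.5°
I = V/|Z| = 5.77 A
P = VI cos φ = 16 × 5.77 × cos(79.5°) = 16.8 W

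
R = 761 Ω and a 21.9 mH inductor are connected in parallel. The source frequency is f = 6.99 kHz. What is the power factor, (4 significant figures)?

0.7842

ω = 2πf = 43920 rad/s
X_L = ωL = 961.8 Ω
Parallel: admittances add. Y = 1/R + 1/(jωL)
Y = (0.001314 − j0.001040) S
|Y| = 0.001676 S → |Z| = 1/|Y| = 596.8 Ω, ∠Z = −∠Y = 38.35°
cos φ = cos(38.35°) = 0.7842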